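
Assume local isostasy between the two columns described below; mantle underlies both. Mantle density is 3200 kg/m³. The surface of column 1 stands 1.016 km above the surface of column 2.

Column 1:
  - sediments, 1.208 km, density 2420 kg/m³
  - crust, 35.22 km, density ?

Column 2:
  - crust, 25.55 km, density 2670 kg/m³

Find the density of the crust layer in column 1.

Take the compensation level at the base of the deeper column (depth z_c below the surface of column 1) and equate Σ ρ_i t_i down to z_c; mantle fills any gap and the z_c terms cancel.
Column 1: 1.208×2420 + 35.22×ρ + (z_c − 36.428)×3200
Column 2: 1.016×0 + 25.55×2670 + (z_c − 1.016 − 25.55)×3200
The z_c×3200 term appears on both sides and cancels. Collect the known terms of each column as K = Σ(ρt)_known − 3200 × (depth of known layers): K_1 = 2923.36 − 3200×36.428 = −113646.24; K_2 = 68218.5 − 3200×(1.016 + 25.55) = −16792.7.
Balance: K_1 + 35.22×ρ = K_2, so ρ = (K_2 − K_1)/35.22 = 96853.5/35.22 = 2750 kg/m³.

2750 kg/m³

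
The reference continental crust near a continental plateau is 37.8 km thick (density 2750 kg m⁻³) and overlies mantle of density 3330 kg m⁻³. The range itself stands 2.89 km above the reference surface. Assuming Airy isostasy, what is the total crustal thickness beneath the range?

54.4 km

Root depth r = h ρ_c / (ρ_m − ρ_c) = 2.89 km × 2750 / 580 = 13.7 km.
Total thickness = T + h + r = 37.8 km + 2.89 km + 13.7 km = 54.4 km.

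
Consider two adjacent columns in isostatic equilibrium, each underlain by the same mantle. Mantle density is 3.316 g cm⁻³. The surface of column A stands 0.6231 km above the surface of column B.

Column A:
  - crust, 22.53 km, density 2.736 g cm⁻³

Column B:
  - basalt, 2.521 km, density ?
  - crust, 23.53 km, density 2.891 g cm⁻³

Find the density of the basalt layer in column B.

2.92 g cm⁻³

Take the compensation level at the base of the deeper column (depth z_c below the surface of column A) and equate Σ ρ_i t_i down to z_c; mantle fills any gap and the z_c terms cancel.
Column A: 22.53×2.736 + (z_c − 22.53)×3.316
Column B: 0.6231×0 + 2.521×ρ + 23.53×2.891 + (z_c − 0.6231 − 26.051)×3.316
The z_c×3.316 term appears on both sides and cancels. Collect the known terms of each column as K = Σ(ρt)_known − 3.316 × (depth of known layers): K_A = 61.64208 − 3.316×22.53 = −13.0674; K_B = 68.02523 − 3.316×(0.6231 + 26.051) = −20.4260856.
Balance: K_A = K_B + 2.521×ρ, so ρ = (K_A − K_B)/2.521 = 7.35869/2.521 = 2.92 g cm⁻³.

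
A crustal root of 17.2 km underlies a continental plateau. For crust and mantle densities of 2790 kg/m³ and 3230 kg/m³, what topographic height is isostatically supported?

Isostatic balance requires: ρ_c h = (ρ_m − ρ_c) r.
h = r (ρ_m − ρ_c) / ρ_c = 17.2 km × (3230 − 2790) / 2790 = 2.71 km.

2.71 km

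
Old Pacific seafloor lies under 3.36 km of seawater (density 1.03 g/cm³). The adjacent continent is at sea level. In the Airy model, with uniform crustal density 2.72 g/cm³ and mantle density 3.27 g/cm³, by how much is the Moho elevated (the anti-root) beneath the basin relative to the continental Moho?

10.3 km

By Archimedes' principle applied to the lithosphere: replacing crust with seawater at the top is compensated by replacing crust with mantle at the base: d (ρ_c − ρ_w) = a (ρ_m − ρ_c).
a = d (ρ_c − ρ_w)/(ρ_m − ρ_c) = 3.36 km × 1.69/0.55 = 10.3 km.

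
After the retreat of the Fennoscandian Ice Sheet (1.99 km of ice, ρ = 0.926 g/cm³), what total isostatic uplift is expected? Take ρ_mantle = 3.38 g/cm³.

0.545 km

Removing the load lets mantle flow back in; uplift u satisfies ρ_ice t = ρ_m u.
u = t ρ_ice/ρ_m = 1.99 km × 0.926/3.38 = 0.545 km.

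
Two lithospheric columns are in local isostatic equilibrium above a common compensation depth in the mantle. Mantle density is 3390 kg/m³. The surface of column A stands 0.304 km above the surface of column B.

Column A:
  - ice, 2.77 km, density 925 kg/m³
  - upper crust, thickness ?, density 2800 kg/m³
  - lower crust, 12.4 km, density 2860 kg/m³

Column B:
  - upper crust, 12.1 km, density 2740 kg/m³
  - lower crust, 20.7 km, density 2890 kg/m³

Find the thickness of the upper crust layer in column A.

9.91 km

Take the compensation level at the base of the deeper column (depth z_c below the surface of column A) and equate Σ ρ_i t_i down to z_c; mantle fills any gap and the z_c terms cancel.
Column A: 2.77×925 + x×2800 + 12.4×2860 + (z_c − 15.17 − x)×3390
Column B: 0.304×0 + 12.1×2740 + 20.7×2890 + (z_c − 0.304 − 32.8)×3390
The z_c×3390 term appears on both sides and cancels. Collect the known terms of each column as K = Σ(ρt)_known − 3390 × (depth of known layers): K_A = 38026.25 − 3390×15.17 = −13400.05; K_B = 92977 − 3390×(0.304 + 32.8) = −19245.56.
Balance: K_A − x×(3390 − 2800) = K_B, so x = (K_A − K_B)/(3390 − 2800) = 5845.51/590 = 9.91 km.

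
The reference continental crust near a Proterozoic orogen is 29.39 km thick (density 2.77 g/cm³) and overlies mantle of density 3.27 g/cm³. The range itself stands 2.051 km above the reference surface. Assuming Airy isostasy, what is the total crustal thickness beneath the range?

Root depth r = h ρ_c / (ρ_m − ρ_c) = 2.051 km × 2.77 / 0.5 = 11.36 km.
Total thickness = T + h + r = 29.39 km + 2.051 km + 11.36 km = 42.8 km.

42.8 km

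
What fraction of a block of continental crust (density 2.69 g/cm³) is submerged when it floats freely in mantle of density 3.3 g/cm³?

Submerged fraction = ρ_obj/ρ_fluid = 2.69/3.3 = 0.815.

0.815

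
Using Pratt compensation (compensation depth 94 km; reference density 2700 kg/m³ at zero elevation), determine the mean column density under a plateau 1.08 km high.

Pratt balance: ρ_ref D = ρ (D + h).
ρ = ρ_ref D/(D + h) = 2700 × 94 km/(94 km + 1.08 km) = 2670 kg/m³.

2670 kg/m³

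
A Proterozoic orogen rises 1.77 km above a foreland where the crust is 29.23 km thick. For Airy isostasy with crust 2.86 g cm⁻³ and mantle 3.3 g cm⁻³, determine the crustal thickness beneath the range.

Root depth r = h ρ_c / (ρ_m − ρ_c) = 1.77 km × 2.86 / 0.44 = 11.51 km.
Total thickness = T + h + r = 29.23 km + 1.77 km + 11.51 km = 42.5 km.

42.5 km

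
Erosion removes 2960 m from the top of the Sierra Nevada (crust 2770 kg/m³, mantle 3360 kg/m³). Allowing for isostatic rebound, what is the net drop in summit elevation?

520 m

Rebound u = e ρ_c/ρ_m = 2960 m × 2770/3360 = 2440 m.
Net surface drop = e − u = 2960 m − 2440 m = e (ρ_m − ρ_c)/ρ_m = 520 m.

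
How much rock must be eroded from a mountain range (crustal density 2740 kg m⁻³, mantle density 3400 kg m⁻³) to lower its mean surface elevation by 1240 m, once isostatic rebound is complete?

Net drop Δ = e − u = e − e ρ_c/ρ_m = e (ρ_m − ρ_c)/ρ_m.
e = Δ ρ_m/(ρ_m − ρ_c) = 1240 m × 3400/660 = 6390 m.

6390 m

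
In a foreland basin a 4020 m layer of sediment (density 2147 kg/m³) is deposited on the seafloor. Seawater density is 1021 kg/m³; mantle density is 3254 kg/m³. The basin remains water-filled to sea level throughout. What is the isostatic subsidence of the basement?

2030 m

Submarine loading: the sediment displaces seawater, and the subsidence is in turn flooded, so s (ρ_m − ρ_w) = t (ρ_sed − ρ_w).
s = 4020 m × (2147 − 1021) / (3254 − 1021) = 2030 m.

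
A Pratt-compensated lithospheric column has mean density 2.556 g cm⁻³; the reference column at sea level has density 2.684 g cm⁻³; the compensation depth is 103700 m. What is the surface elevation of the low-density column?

ρ_ref D = ρ (D + h) → h = D (ρ_ref − ρ)/ρ.
h = 103700 m × (2.684 − 2.556)/2.556 = 5190 m.

5190 m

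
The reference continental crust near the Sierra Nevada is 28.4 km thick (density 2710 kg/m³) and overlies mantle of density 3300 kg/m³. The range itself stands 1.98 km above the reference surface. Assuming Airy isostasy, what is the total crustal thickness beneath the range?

39.5 km

Root depth r = h ρ_c / (ρ_m − ρ_c) = 1.98 km × 2710 / 590 = 9.095 km.
Total thickness = T + h + r = 28.4 km + 1.98 km + 9.095 km = 39.5 km.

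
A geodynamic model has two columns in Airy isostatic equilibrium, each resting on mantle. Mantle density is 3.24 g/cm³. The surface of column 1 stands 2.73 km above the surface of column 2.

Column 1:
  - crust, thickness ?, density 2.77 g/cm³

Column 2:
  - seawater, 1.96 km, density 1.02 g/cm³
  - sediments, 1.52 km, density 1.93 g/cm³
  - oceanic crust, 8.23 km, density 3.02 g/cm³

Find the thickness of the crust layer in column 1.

Take the compensation level at the base of the deeper column (depth z_c below the surface of column 1) and equate Σ ρ_i t_i down to z_c; mantle fills any gap and the z_c terms cancel.
Column 1: x×2.77 + (z_c − 0 − x)×3.24
Column 2: 2.73×0 + 1.96×1.02 + 1.52×1.93 + 8.23×3.02 + (z_c − 2.73 − 11.71)×3.24
The z_c×3.24 term appears on both sides and cancels. Collect the known terms of each column as K = Σ(ρt)_known − 3.24 × (depth of known layers): K_1 = 0 − 3.24×0 = 0; K_2 = 29.7874 − 3.24×(2.73 + 11.71) = −16.9982.
Balance: K_1 − x×(3.24 − 2.77) = K_2, so x = (K_1 − K_2)/(3.24 − 2.77) = 16.9982/0.47 = 36.2 km.

36.2 km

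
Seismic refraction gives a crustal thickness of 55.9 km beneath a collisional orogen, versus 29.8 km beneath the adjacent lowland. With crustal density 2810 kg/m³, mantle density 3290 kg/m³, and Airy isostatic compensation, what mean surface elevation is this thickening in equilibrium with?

3.81 km

Excess crust Δ = 55.9 km − 29.8 km = 26.1 km, split between elevation h and root r with h + r = Δ.
Airy balance ρ_c h = (ρ_m − ρ_c) r gives r = h ρ_c/(ρ_m − ρ_c), so h (1 + ρ_c/(ρ_m − ρ_c)) = Δ, i.e. h = Δ (ρ_m − ρ_c)/ρ_m.
h = 26.1 km × 480/3290 = 3.81 km.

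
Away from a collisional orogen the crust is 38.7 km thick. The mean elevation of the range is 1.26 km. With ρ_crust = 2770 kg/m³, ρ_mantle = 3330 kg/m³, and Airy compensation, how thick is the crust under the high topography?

46.2 km

Root depth r = h ρ_c / (ρ_m − ρ_c) = 1.26 km × 2770 / 560 = 6.232 km.
Total thickness = T + h + r = 38.7 km + 1.26 km + 6.232 km = 46.2 km.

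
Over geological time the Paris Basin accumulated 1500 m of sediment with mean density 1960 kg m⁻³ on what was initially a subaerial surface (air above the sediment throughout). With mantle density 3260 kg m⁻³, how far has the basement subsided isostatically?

Subaerial load: s = t ρ_sed / ρ_m = 1500 m × 1960/3260 = 902 m.

902 m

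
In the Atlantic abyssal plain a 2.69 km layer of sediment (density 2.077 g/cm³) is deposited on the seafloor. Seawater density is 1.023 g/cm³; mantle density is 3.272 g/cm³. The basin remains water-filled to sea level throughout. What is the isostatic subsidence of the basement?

1.26 km

Submarine loading: the sediment displaces seawater, and the subsidence is in turn flooded, so s (ρ_m − ρ_w) = t (ρ_sed − ρ_w).
s = 2.69 km × (2.077 − 1.023) / (3.272 − 1.023) = 1.26 km.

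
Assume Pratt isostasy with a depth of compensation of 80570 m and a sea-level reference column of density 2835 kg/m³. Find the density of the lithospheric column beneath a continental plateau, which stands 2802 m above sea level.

Pratt balance: ρ_ref D = ρ (D + h).
ρ = ρ_ref D/(D + h) = 2835 × 80570 m/(80570 m + 2802 m) = 2740 kg/m³.

2740 kg/m³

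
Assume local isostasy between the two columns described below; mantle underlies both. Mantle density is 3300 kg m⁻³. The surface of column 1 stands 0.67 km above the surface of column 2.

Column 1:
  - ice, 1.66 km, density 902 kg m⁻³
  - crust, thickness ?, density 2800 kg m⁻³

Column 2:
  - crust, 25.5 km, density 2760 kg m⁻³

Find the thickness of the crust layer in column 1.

Take the compensation level at the base of the deeper column (depth z_c below the surface of column 1) and equate Σ ρ_i t_i down to z_c; mantle fills any gap and the z_c terms cancel.
Column 1: 1.66×902 + x×2800 + (z_c − 1.66 − x)×3300
Column 2: 0.67×0 + 25.5×2760 + (z_c − 0.67 − 25.5)×3300
The z_c×3300 term appears on both sides and cancels. Collect the known terms of each column as K = Σ(ρt)_known − 3300 × (depth of known layers): K_1 = 1497.32 − 3300×1.66 = −3980.68; K_2 = 70380 − 3300×(0.67 + 25.5) = −15981.
Balance: K_1 − x×(3300 − 2800) = K_2, so x = (K_1 − K_2)/(3300 − 2800) = 12000.3/500 = 24 km.

24 km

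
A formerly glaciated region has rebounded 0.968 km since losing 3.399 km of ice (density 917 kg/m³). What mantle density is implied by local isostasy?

ρ_m = ρ_ice t / u = 917 × 3.399 km/0.968 km = 3220 kg/m³.

3220 kg/m³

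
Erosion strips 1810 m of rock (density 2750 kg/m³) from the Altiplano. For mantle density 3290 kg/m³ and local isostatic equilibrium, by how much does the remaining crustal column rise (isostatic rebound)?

1510 m

Unloading: uplift u = e ρ_c/ρ_m = 1810 m × 2750/3290 = 1510 m.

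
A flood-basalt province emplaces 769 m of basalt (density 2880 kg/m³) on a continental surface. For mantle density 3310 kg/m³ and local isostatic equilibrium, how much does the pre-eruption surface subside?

Subaerial loading: s = t ρ_load / ρ_m.
s = 769 m × 2880/3310 = 669 m.

669 m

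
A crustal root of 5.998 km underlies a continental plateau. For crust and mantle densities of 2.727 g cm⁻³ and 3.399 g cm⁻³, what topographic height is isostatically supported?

Isostatic balance requires: ρ_c h = (ρ_m − ρ_c) r.
h = r (ρ_m − ρ_c) / ρ_c = 5.998 km × (3.399 − 2.727) / 2.727 = 1.48 km.

1.48 km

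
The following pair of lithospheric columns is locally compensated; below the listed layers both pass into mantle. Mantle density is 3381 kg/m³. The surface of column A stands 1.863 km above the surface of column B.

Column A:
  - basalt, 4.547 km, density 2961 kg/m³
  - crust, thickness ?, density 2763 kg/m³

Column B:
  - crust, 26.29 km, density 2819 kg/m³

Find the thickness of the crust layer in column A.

31 km

Take the compensation level at the base of the deeper column (depth z_c below the surface of column A) and equate Σ ρ_i t_i down to z_c; mantle fills any gap and the z_c terms cancel.
Column A: 4.547×2961 + x×2763 + (z_c − 4.547 − x)×3381
Column B: 1.863×0 + 26.29×2819 + (z_c − 1.863 − 26.29)×3381
The z_c×3381 term appears on both sides and cancels. Collect the known terms of each column as K = Σ(ρt)_known − 3381 × (depth of known layers): K_A = 13463.667 − 3381×4.547 = −1909.74; K_B = 74111.51 − 3381×(1.863 + 26.29) = −21073.783.
Balance: K_A − x×(3381 − 2763) = K_B, so x = (K_A − K_B)/(3381 − 2763) = 19164/618 = 31 km.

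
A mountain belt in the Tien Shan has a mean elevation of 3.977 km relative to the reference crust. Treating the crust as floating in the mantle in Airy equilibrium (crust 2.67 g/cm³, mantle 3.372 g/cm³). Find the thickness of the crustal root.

15.1 km

For local isostatic compensation: the weight of the topography is balanced by the buoyancy of the root, ρ_c h = (ρ_m − ρ_c) r.
r = h · ρ_c / (ρ_m − ρ_c) = 3.977 km × 2.67 / (3.372 − 2.67) = 15.1 km.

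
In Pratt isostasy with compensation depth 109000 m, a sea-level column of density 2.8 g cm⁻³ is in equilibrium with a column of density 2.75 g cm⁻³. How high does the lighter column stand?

1980 m

ρ_ref D = ρ (D + h) → h = D (ρ_ref − ρ)/ρ.
h = 109000 m × (2.8 − 2.75)/2.75 = 1980 m.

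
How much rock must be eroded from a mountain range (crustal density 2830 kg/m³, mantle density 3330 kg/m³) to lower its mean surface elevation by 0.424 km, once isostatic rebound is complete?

2.82 km

Net drop Δ = e − u = e − e ρ_c/ρ_m = e (ρ_m − ρ_c)/ρ_m.
e = Δ ρ_m/(ρ_m − ρ_c) = 0.424 km × 3330/500 = 2.82 km.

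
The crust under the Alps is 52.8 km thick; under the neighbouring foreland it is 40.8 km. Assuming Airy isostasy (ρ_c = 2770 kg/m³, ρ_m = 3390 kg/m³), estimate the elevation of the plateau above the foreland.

Excess crust Δ = 52.8 km − 40.8 km = 12 km, split between elevation h and root r with h + r = Δ.
Airy balance ρ_c h = (ρ_m − ρ_c) r gives r = h ρ_c/(ρ_m − ρ_c), so h (1 + ρ_c/(ρ_m − ρ_c)) = Δ, i.e. h = Δ (ρ_m − ρ_c)/ρ_m.
h = 12 km × 620/3390 = 2.19 km.

2.19 km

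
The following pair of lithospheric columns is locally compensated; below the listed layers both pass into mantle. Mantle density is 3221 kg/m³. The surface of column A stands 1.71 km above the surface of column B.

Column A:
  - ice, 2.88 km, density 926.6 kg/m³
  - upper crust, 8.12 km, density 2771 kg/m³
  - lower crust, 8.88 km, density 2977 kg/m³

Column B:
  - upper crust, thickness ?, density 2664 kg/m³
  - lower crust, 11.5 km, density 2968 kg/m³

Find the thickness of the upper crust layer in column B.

7.2 km

Take the compensation level at the base of the deeper column (depth z_c below the surface of column A) and equate Σ ρ_i t_i down to z_c; mantle fills any gap and the z_c terms cancel.
Column A: 2.88×926.6 + 8.12×2771 + 8.88×2977 + (z_c − 19.88)×3221
Column B: 1.71×0 + x×2664 + 11.5×2968 + (z_c − 1.71 − 11.5 − x)×3221
The z_c×3221 term appears on both sides and cancels. Collect the known terms of each column as K = Σ(ρt)_known − 3221 × (depth of known layers): K_A = 51604.888 − 3221×19.88 = −12428.592; K_B = 34132 − 3221×(1.71 + 11.5) = −8417.41.
Balance: K_A = K_B − x×(3221 − 2664), so x = (K_B − K_A)/(3221 − 2664) = 4011.18/557 = 7.2 km.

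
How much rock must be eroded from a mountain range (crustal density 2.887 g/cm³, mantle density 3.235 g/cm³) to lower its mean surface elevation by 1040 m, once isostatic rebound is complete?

Net drop Δ = e − u = e − e ρ_c/ρ_m = e (ρ_m − ρ_c)/ρ_m.
e = Δ ρ_m/(ρ_m − ρ_c) = 1040 m × 3.235/0.348 = 9670 m.

9670 m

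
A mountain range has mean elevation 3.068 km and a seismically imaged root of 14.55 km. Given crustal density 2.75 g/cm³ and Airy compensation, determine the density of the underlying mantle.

3.33 g/cm³

Airy balance: ρ_c h = (ρ_m − ρ_c) r → ρ_m = ρ_c (1 + h/r).
ρ_m = 2.75 × (1 + 3.068 km/14.55 km) = 3.33 g/cm³.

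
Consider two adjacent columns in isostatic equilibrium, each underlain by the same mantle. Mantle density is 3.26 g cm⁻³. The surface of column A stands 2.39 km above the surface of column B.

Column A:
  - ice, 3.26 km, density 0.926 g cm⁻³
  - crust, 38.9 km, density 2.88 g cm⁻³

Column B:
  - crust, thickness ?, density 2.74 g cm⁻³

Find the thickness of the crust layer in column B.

28.1 km

Take the compensation level at the base of the deeper column (depth z_c below the surface of column A) and equate Σ ρ_i t_i down to z_c; mantle fills any gap and the z_c terms cancel.
Column A: 3.26×0.926 + 38.9×2.88 + (z_c − 42.16)×3.26
Column B: 2.39×0 + x×2.74 + (z_c − 2.39 − 0 − x)×3.26
The z_c×3.26 term appears on both sides and cancels. Collect the known terms of each column as K = Σ(ρt)_known − 3.26 × (depth of known layers): K_A = 115.05076 − 3.26×42.16 = −22.39084; K_B = 0 − 3.26×(2.39 + 0) = −7.7914.
Balance: K_A = K_B − x×(3.26 − 2.74), so x = (K_B − K_A)/(3.26 − 2.74) = 14.5994/0.52 = 28.1 km.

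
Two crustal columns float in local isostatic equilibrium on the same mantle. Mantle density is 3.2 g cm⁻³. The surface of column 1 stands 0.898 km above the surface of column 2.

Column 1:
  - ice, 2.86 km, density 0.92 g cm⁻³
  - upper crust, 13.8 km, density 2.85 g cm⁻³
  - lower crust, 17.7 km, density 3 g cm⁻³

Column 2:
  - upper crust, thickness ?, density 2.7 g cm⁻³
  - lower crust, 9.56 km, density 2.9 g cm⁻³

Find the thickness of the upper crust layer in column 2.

Take the compensation level at the base of the deeper column (depth z_c below the surface of column 1) and equate Σ ρ_i t_i down to z_c; mantle fills any gap and the z_c terms cancel.
Column 1: 2.86×0.92 + 13.8×2.85 + 17.7×3 + (z_c − 34.36)×3.2
Column 2: 0.898×0 + x×2.7 + 9.56×2.9 + (z_c − 0.898 − 9.56 − x)×3.2
The z_c×3.2 term appears on both sides and cancels. Collect the known terms of each column as K = Σ(ρt)_known − 3.2 × (depth of known layers): K_1 = 95.0612 − 3.2×34.36 = −14.8908; K_2 = 27.724 − 3.2×(0.898 + 9.56) = −5.7416.
Balance: K_1 = K_2 − x×(3.2 − 2.7), so x = (K_2 − K_1)/(3.2 − 2.7) = 9.1492/0.5 = 18.3 km.

18.3 km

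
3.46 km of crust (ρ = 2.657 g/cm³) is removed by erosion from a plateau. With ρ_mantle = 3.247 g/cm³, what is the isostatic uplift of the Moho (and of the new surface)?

2.83 km

Unloading: uplift u = e ρ_c/ρ_m = 3.46 km × 2.657/3.247 = 2.83 km.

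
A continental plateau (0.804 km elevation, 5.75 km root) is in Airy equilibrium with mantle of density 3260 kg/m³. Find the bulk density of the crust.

ρ_c h = (ρ_m − ρ_c) r → ρ_c (h + r) = ρ_m r → ρ_c = ρ_m r / (h + r).
ρ_c = 3260 × 5.75 km / (0.804 km + 5.75 km) = 2860 kg/m³.

2860 kg/m³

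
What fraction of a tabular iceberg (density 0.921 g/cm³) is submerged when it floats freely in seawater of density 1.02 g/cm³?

90.3%

Submerged fraction = ρ_obj/ρ_fluid = 0.921/1.02 = 90.3%.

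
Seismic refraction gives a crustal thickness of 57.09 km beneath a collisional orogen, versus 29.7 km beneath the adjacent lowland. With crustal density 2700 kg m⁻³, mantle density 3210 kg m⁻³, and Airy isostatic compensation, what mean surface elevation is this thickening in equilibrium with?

Excess crust Δ = 57.09 km − 29.7 km = 27.39 km, split between elevation h and root r with h + r = Δ.
Airy balance ρ_c h = (ρ_m − ρ_c) r gives r = h ρ_c/(ρ_m − ρ_c), so h (1 + ρ_c/(ρ_m − ρ_c)) = Δ, i.e. h = Δ (ρ_m − ρ_c)/ρ_m.
h = 27.39 km × 510/3210 = 4.35 km.

4.35 km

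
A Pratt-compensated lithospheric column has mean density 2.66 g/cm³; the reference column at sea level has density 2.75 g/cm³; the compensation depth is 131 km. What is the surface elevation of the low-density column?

4.43 km

ρ_ref D = ρ (D + h) → h = D (ρ_ref − ρ)/ρ.
h = 131 km × (2.75 − 2.66)/2.66 = 4.43 km.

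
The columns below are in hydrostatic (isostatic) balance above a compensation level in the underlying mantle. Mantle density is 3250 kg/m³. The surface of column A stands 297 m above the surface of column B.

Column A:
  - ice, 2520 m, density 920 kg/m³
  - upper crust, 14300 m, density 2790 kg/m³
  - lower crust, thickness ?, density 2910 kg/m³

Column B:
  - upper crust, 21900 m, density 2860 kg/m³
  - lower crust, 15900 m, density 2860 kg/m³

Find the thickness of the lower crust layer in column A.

Take the compensation level at the base of the deeper column (depth z_c below the surface of column A) and equate Σ ρ_i t_i down to z_c; mantle fills any gap and the z_c terms cancel.
Column A: 2520×920 + 14300×2790 + x×2910 + (z_c − 16820 − x)×3250
Column B: 297×0 + 21900×2860 + 15900×2860 + (z_c − 297 − 37800)×3250
The z_c×3250 term appears on both sides and cancels. Collect the known terms of each column as K = Σ(ρt)_known − 3250 × (depth of known layers): K_A = 42215400 − 3250×16820 = −12449600; K_B = 108108000 − 3250×(297 + 37800) = −15707250.
Balance: K_A − x×(3250 − 2910) = K_B, so x = (K_A − K_B)/(3250 − 2910) = 3257650/340 = 9580 m.

9580 m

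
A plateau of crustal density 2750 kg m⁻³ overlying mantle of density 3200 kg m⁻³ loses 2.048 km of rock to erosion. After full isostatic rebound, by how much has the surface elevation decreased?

Rebound u = e ρ_c/ρ_m = 2.048 km × 2750/3200 = 1.76 km.
Net surface drop = e − u = 2.048 km − 1.76 km = e (ρ_m − ρ_c)/ρ_m = 0.288 km.

0.288 km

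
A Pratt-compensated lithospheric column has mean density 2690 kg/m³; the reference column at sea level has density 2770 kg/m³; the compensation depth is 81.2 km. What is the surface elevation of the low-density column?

2.41 km

ρ_ref D = ρ (D + h) → h = D (ρ_ref − ρ)/ρ.
h = 81.2 km × (2770 − 2690)/2690 = 2.41 km.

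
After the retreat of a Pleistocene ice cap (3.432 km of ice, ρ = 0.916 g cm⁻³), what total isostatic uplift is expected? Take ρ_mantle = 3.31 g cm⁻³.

0.95 km

Removing the load lets mantle flow back in; uplift u satisfies ρ_ice t = ρ_m u.
u = t ρ_ice/ρ_m = 3.432 km × 0.916/3.31 = 0.95 km.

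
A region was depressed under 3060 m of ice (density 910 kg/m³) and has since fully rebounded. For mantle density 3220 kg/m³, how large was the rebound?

Removing the load lets mantle flow back in; uplift u satisfies ρ_ice t = ρ_m u.
u = t ρ_ice/ρ_m = 3060 m × 910/3220 = 865 m.

865 m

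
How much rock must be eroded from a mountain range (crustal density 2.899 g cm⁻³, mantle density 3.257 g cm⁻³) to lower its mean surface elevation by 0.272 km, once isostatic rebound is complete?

2.47 km

Net drop Δ = e − u = e − e ρ_c/ρ_m = e (ρ_m − ρ_c)/ρ_m.
e = Δ ρ_m/(ρ_m − ρ_c) = 0.272 km × 3.257/0.358 = 2.47 km.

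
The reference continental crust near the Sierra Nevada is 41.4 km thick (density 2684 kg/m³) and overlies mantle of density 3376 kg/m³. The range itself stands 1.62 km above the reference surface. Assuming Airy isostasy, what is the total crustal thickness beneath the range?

Root depth r = h ρ_c / (ρ_m − ρ_c) = 1.62 km × 2684 / 692 = 6.283 km.
Total thickness = T + h + r = 41.4 km + 1.62 km + 6.283 km = 49.3 km.

49.3 km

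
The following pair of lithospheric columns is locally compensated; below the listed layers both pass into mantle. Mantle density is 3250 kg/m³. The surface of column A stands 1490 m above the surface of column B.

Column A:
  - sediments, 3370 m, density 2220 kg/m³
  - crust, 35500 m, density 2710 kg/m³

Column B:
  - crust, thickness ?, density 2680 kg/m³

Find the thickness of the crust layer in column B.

31200 m

Take the compensation level at the base of the deeper column (depth z_c below the surface of column A) and equate Σ ρ_i t_i down to z_c; mantle fills any gap and the z_c terms cancel.
Column A: 3370×2220 + 35500×2710 + (z_c − 38870)×3250
Column B: 1490×0 + x×2680 + (z_c − 1490 − 0 − x)×3250
The z_c×3250 term appears on both sides and cancels. Collect the known terms of each column as K = Σ(ρt)_known − 3250 × (depth of known layers): K_A = 103686400 − 3250×38870 = −22641100; K_B = 0 − 3250×(1490 + 0) = −4842500.
Balance: K_A = K_B − x×(3250 − 2680), so x = (K_B − K_A)/(3250 − 2680) = 17798600/570 = 31200 m.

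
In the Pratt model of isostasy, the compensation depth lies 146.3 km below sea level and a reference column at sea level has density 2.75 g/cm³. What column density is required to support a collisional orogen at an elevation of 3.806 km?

Pratt balance: ρ_ref D = ρ (D + h).
ρ = ρ_ref D/(D + h) = 2.75 × 146.3 km/(146.3 km + 3.806 km) = 2.68 g/cm³.

2.68 g/cm³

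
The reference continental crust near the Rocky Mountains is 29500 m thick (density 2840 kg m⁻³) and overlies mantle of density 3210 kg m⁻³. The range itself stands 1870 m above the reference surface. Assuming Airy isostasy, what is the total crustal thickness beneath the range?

Root depth r = h ρ_c / (ρ_m − ρ_c) = 1870 m × 2840 / 370 = 14350 m.
Total thickness = T + h + r = 29500 m + 1870 m + 14350 m = 45700 m.

45700 m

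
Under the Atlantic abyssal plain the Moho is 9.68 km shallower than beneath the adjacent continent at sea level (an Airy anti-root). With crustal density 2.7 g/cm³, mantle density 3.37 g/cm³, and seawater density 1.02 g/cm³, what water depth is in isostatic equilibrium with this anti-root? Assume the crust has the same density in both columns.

Replacing a thickness d of crust by seawater at the top must be balanced by replacing crust with mantle at the base: d (ρ_c − ρ_w) = a (ρ_m − ρ_c).
d = a (ρ_m − ρ_c)/(ρ_c − ρ_w) = 9.68 km × 0.67/1.68 = 3.86 km.

3.86 km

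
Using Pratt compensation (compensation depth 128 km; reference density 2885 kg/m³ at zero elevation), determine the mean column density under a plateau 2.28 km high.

2830 kg/m³

Pratt balance: ρ_ref D = ρ (D + h).
ρ = ρ_ref D/(D + h) = 2885 × 128 km/(128 km + 2.28 km) = 2830 kg/m³.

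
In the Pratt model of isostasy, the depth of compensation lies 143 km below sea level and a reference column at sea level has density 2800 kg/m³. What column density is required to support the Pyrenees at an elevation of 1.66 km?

Pratt balance: ρ_ref D = ρ (D + h).
ρ = ρ_ref D/(D + h) = 2800 × 143 km/(143 km + 1.66 km) = 2770 kg/m³.

2770 kg/m³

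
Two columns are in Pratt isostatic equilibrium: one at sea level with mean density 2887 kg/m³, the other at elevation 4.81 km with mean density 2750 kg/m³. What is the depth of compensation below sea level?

ρ_ref D = ρ (D + h) → D (ρ_ref − ρ) = ρ h.
D = ρ h/(ρ_ref − ρ) = 2750 × 4.81 km/(2887 − 2750) = 96.6 km.

96.6 km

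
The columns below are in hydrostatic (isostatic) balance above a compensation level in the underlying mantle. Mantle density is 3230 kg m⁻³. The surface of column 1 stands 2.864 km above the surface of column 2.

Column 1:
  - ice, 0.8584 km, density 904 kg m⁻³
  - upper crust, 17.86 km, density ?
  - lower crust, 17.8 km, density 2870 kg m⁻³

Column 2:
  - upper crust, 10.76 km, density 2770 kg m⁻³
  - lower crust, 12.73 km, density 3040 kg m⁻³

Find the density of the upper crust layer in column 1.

2770 kg m⁻³

Take the compensation level at the base of the deeper column (depth z_c below the surface of column 1) and equate Σ ρ_i t_i down to z_c; mantle fills any gap and the z_c terms cancel.
Column 1: 0.8584×904 + 17.86×ρ + 17.8×2870 + (z_c − 36.5184)×3230
Column 2: 2.864×0 + 10.76×2770 + 12.73×3040 + (z_c − 2.864 − 23.49)×3230
The z_c×3230 term appears on both sides and cancels. Collect the known terms of each column as K = Σ(ρt)_known − 3230 × (depth of known layers): K_1 = 51861.9936 − 3230×36.5184 = −66092.4384; K_2 = 68504.4 − 3230×(2.864 + 23.49) = −16619.02.
Balance: K_1 + 17.86×ρ = K_2, so ρ = (K_2 − K_1)/17.86 = 49473.4/17.86 = 2770 kg m⁻³.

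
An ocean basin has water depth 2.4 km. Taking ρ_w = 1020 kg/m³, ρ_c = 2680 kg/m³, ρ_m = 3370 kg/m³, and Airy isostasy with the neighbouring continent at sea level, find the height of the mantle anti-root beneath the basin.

5.77 km

Balancing pressure at the compensation depth: replacing crust with seawater at the top is compensated by replacing crust with mantle at the base: d (ρ_c − ρ_w) = a (ρ_m − ρ_c).
a = d (ρ_c − ρ_w)/(ρ_m − ρ_c) = 2.4 km × 1660/690 = 5.77 km.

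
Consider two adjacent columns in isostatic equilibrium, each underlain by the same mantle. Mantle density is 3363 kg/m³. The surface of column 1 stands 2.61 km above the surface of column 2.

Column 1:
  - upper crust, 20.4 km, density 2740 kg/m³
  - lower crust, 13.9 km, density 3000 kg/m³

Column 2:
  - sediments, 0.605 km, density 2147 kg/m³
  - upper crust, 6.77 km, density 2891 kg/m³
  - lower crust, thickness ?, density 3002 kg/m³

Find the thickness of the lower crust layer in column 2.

Take the compensation level at the base of the deeper column (depth z_c below the surface of column 1) and equate Σ ρ_i t_i down to z_c; mantle fills any gap and the z_c terms cancel.
Column 1: 20.4×2740 + 13.9×3000 + (z_c − 34.3)×3363
Column 2: 2.61×0 + 0.605×2147 + 6.77×2891 + x×3002 + (z_c − 2.61 − 7.375 − x)×3363
The z_c×3363 term appears on both sides and cancels. Collect the known terms of each column as K = Σ(ρt)_known − 3363 × (depth of known layers): K_1 = 97596 − 3363×34.3 = −17754.9; K_2 = 20871.005 − 3363×(2.61 + 7.375) = −12708.55.
Balance: K_1 = K_2 − x×(3363 − 3002), so x = (K_2 − K_1)/(3363 − 3002) = 5046.35/361 = 14 km.

14 km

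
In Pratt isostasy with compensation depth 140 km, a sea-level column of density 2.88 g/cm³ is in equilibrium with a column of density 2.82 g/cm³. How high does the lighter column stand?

2.98 km

ρ_ref D = ρ (D + h) → h = D (ρ_ref − ρ)/ρ.
h = 140 km × (2.88 − 2.82)/2.82 = 2.98 km.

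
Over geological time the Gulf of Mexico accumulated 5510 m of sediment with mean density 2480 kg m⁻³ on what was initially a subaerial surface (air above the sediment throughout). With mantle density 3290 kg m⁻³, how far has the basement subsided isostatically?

Subaerial load: s = t ρ_sed / ρ_m = 5510 m × 2480/3290 = 4150 m.

4150 m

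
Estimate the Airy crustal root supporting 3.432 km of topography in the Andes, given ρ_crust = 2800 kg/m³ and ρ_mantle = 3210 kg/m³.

23.4 km

Balancing pressure at the compensation depth: the weight of the topography is balanced by the buoyancy of the root, ρ_c h = (ρ_m − ρ_c) r.
r = h · ρ_c / (ρ_m − ρ_c) = 3.432 km × 2800 / (3210 − 2800) = 23.4 km.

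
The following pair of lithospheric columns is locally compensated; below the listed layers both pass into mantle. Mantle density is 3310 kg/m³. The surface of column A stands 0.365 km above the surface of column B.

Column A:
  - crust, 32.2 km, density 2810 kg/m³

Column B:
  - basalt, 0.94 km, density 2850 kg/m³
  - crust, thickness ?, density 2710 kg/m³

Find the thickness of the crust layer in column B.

Take the compensation level at the base of the deeper column (depth z_c below the surface of column A) and equate Σ ρ_i t_i down to z_c; mantle fills any gap and the z_c terms cancel.
Column A: 32.2×2810 + (z_c − 32.2)×3310
Column B: 0.365×0 + 0.94×2850 + x×2710 + (z_c − 0.365 − 0.94 − x)×3310
The z_c×3310 term appears on both sides and cancels. Collect the known terms of each column as K = Σ(ρt)_known − 3310 × (depth of known layers): K_A = 90482 − 3310×32.2 = −16100; K_B = 2679 − 3310×(0.365 + 0.94) = −1640.55.
Balance: K_A = K_B − x×(3310 − 2710), so x = (K_B − K_A)/(3310 − 2710) = 14459.5/600 = 24.1 km.

24.1 km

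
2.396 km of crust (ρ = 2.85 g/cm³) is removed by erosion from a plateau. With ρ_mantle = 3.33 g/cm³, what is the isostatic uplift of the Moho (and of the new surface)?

Unloading: uplift u = e ρ_c/ρ_m = 2.396 km × 2.85/3.33 = 2.05 km.

2.05 km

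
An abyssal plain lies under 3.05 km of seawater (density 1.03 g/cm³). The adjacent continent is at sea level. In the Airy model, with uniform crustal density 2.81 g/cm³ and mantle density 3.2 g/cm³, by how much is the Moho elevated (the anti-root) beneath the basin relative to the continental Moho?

13.9 km

Isostatic balance requires: replacing crust with seawater at the top is compensated by replacing crust with mantle at the base: d (ρ_c − ρ_w) = a (ρ_m − ρ_c).
a = d (ρ_c − ρ_w)/(ρ_m − ρ_c) = 3.05 km × 1.78/0.39 = 13.9 km.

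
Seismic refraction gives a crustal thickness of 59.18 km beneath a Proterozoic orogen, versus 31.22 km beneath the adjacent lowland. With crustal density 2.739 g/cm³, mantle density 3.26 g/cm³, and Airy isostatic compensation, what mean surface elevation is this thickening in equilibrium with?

4.47 km

Excess crust Δ = 59.18 km − 31.22 km = 27.96 km, split between elevation h and root r with h + r = Δ.
Airy balance ρ_c h = (ρ_m − ρ_c) r gives r = h ρ_c/(ρ_m − ρ_c), so h (1 + ρ_c/(ρ_m − ρ_c)) = Δ, i.e. h = Δ (ρ_m − ρ_c)/ρ_m.
h = 27.96 km × 0.521/3.26 = 4.47 km.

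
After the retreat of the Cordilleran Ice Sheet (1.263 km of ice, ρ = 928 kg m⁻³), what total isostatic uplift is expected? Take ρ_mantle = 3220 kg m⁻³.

0.364 km

Removing the load lets mantle flow back in; uplift u satisfies ρ_ice t = ρ_m u.
u = t ρ_ice/ρ_m = 1.263 km × 928/3220 = 0.364 km.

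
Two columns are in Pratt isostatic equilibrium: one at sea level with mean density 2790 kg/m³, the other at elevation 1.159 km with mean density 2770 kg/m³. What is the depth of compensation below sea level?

161 km

ρ_ref D = ρ (D + h) → D (ρ_ref − ρ) = ρ h.
D = ρ h/(ρ_ref − ρ) = 2770 × 1.159 km/(2790 − 2770) = 161 km.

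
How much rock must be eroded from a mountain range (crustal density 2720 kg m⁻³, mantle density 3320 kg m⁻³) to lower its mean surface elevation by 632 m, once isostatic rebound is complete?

3500 m

Net drop Δ = e − u = e − e ρ_c/ρ_m = e (ρ_m − ρ_c)/ρ_m.
e = Δ ρ_m/(ρ_m − ρ_c) = 632 m × 3320/600 = 3500 m.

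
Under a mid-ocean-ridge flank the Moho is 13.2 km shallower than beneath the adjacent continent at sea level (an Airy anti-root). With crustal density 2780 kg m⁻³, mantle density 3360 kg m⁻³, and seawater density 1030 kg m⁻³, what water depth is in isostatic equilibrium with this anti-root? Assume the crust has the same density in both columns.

4.37 km

Replacing a thickness d of crust by seawater at the top must be balanced by replacing crust with mantle at the base: d (ρ_c − ρ_w) = a (ρ_m − ρ_c).
d = a (ρ_m − ρ_c)/(ρ_c − ρ_w) = 13.2 km × 580/1750 = 4.37 km.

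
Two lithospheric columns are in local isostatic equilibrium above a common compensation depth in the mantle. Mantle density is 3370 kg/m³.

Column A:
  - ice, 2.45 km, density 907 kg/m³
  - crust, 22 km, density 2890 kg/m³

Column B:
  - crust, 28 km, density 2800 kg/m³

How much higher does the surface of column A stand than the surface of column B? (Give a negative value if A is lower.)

0.188 km

For any compensation level in the mantle, the mantle terms cancel and isostasy reduces to e = (Σt_A − Σt_B) − (Σ(ρt)_A − Σ(ρt)_B) / ρ_m.
Σt_A = 24.45 km; Σt_B = 28 km; Σ(ρt)_A = 65802.15; Σ(ρt)_B = 78400 (in km·kg/m³).
e = (24.45 − 28) − (65802.15 − 78400) / 3370 = 0.188 km.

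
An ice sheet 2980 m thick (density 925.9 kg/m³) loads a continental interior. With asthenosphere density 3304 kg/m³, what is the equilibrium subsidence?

Isostatic balance requires: the ice load ρ_ice t is balanced by mantle displaced below, ρ_m s.
s = t ρ_ice / ρ_m = 2980 m × 925.9/3304 = 835 m.

835 m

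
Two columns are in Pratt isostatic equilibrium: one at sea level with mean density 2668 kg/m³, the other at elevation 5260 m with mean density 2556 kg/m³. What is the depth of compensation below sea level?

ρ_ref D = ρ (D + h) → D (ρ_ref − ρ) = ρ h.
D = ρ h/(ρ_ref − ρ) = 2556 × 5260 m/(2668 − 2556) = 120000 m.

120000 m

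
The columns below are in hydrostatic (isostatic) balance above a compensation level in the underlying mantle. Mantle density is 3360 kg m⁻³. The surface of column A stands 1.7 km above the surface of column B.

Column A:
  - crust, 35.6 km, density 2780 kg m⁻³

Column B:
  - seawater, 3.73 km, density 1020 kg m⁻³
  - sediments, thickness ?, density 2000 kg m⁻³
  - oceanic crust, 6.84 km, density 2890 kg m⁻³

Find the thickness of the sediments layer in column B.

2.2 km

Take the compensation level at the base of the deeper column (depth z_c below the surface of column A) and equate Σ ρ_i t_i down to z_c; mantle fills any gap and the z_c terms cancel.
Column A: 35.6×2780 + (z_c − 35.6)×3360
Column B: 1.7×0 + 3.73×1020 + x×2000 + 6.84×2890 + (z_c − 1.7 − 10.57 − x)×3360
The z_c×3360 term appears on both sides and cancels. Collect the known terms of each column as K = Σ(ρt)_known − 3360 × (depth of known layers): K_A = 98968 − 3360×35.6 = −20648; K_B = 23572.2 − 3360×(1.7 + 10.57) = −17655.
Balance: K_A = K_B − x×(3360 − 2000), so x = (K_B − K_A)/(3360 − 2000) = 2993/1360 = 2.2 km.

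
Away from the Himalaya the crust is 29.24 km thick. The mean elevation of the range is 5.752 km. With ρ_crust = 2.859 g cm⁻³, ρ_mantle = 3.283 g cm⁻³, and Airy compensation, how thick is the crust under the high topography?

Root depth r = h ρ_c / (ρ_m − ρ_c) = 5.752 km × 2.859 / 0.424 = 38.79 km.
Total thickness = T + h + r = 29.24 km + 5.752 km + 38.79 km = 73.8 km.

73.8 km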